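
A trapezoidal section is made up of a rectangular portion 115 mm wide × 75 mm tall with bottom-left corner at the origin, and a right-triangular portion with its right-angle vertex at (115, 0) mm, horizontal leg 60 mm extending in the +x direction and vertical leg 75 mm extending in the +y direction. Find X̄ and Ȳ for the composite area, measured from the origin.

X̄ = 73.53 mm, Ȳ = 34.91 mm

rectangular portion: A = 115 × 75 = 8625.00, centroid at (57.50, 37.50).
triangular portion: A = ½·60·75 = 2250.00, centroid at (135.00, 25.00).
ΣA = 10875.00 mm²
ΣAX̄ = (8625.00)(57.50) + (2250.00)(135.00) = 799687.50 mm³
ΣAȲ = (8625.00)(37.50) + (2250.00)(25.00) = 379687.50 mm³
X̄ = 799687.50 / 10875.00 = 73.53 mm
Ȳ = 379687.50 / 10875.00 = 34.91 mm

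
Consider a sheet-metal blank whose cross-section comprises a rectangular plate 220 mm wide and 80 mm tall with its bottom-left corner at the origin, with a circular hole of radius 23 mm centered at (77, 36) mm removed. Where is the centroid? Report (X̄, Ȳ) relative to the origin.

X̄ = 113.44 mm, Ȳ = 40.42 mm

plate: A = 220 × 80 = 17600.00, centroid at (110.00, 40.00).
hole: A = −π·23² = -1661.90, centroid at (77.00, 36.00).
ΣA = 15938.10 mm², ΣAX̄ = 1808033.51 mm³, ΣAȲ = 644171.51 mm³.
X̄ = 1808033.51/15938.10 = 113.44 mm; Ȳ = 644171.51/15938.10 = 40.42 mm.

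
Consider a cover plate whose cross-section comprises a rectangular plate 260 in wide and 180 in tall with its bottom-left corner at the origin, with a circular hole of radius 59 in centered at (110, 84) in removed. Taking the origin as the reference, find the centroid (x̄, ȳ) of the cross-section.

Part | A | x̄ᵢ | ȳᵢ | A·x̄ᵢ | A·ȳᵢ
plate | 46800.00 | 130.00 | 90.00 | 6084000.00 | 4212000.00
hole | -10935.88 | 110.00 | 84.00 | -1202947.24 | -918614.26
Σ | 35864.12 |  |  | 4881052.76 | 3293385.74
x̄ = 4881052.76 / 35864.12 = 136.10 in
ȳ = 3293385.74 / 35864.12 = 91.83 in

x̄ = 136.10 in, ȳ = 91.83 in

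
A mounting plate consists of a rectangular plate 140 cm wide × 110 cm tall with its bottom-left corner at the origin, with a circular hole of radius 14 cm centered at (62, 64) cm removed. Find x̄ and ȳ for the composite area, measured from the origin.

x̄ = 70.33 cm, ȳ = 54.63 cm

Part | A | x̄ᵢ | ȳᵢ | A·x̄ᵢ | A·ȳᵢ
plate | 15400.00 | 70.00 | 55.00 | 1078000.00 | 847000.00
hole | -615.75 | 62.00 | 64.00 | -38176.63 | -39408.14
Σ | 14784.25 |  |  | 1039823.37 | 807591.86
x̄ = 1039823.37 / 14784.25 = 70.33 cm
ȳ = 807591.86 / 14784.25 = 54.63 cm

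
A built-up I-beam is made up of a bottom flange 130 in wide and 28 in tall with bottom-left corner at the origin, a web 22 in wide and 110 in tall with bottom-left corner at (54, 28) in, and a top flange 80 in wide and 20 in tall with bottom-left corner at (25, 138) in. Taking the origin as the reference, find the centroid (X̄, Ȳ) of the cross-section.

X̄ = 65.00 in, Ȳ = 63.79 in

Part | A | x̄ᵢ | ȳᵢ | A·x̄ᵢ | A·ȳᵢ
bottom flange | 3640.00 | 65.00 | 14.00 | 236600.00 | 50960.00
web | 2420.00 | 65.00 | 83.00 | 157300.00 | 200860.00
top flange | 1600.00 | 65.00 | 148.00 | 104000.00 | 236800.00
Σ | 7660.00 |  |  | 497900.00 | 488620.00
X̄ = 497900.00 / 7660.00 = 65.00 in
Ȳ = 488620.00 / 7660.00 = 63.79 in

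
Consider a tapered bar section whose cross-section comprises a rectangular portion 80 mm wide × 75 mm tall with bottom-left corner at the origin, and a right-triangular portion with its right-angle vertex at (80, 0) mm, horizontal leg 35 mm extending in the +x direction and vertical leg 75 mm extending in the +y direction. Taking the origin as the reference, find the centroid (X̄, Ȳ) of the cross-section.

X̄ = 49.27 mm, Ȳ = 35.26 mm

rectangular portion: A = 80 × 75 = 6000.00, centroid at (40.00, 37.50).
triangular portion: A = ½·35·75 = 1312.50, centroid at (91.67, 25.00).
ΣA = 7312.50 mm²
ΣAX̄ = (6000.00)(40.00) + (1312.50)(91.67) = 360312.50 mm³
ΣAȲ = (6000.00)(37.50) + (1312.50)(25.00) = 257812.50 mm³
X̄ = 360312.50 / 7312.50 = 49.27 mm
Ȳ = 257812.50 / 7312.50 = 35.26 mm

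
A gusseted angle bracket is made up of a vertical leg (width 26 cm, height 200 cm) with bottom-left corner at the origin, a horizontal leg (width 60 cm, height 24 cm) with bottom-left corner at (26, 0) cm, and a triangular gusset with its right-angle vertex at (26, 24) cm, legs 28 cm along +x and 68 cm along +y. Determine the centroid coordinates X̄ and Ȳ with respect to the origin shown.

X̄ = 23.96 cm, Ȳ = 76.62 cm

vertical leg: A = 26 × 200 = 5200.00, centroid at (13.00, 100.00).
horizontal leg: A = 60 × 24 = 1440.00, centroid at (56.00, 12.00).
gusset: A = ½·28·68 = 952.00, centroid at (35.33, 46.67).
ΣA = 7592.00 cm²
ΣAX̄ = (5200.00)(13.00) + (1440.00)(56.00) + (952.00)(35.33) = 181877.33 cm³
ΣAȲ = (5200.00)(100.00) + (1440.00)(12.00) + (952.00)(46.67) = 581706.67 cm³
X̄ = 181877.33 / 7592.00 = 23.96 cm
Ȳ = 581706.67 / 7592.00 = 76.62 cm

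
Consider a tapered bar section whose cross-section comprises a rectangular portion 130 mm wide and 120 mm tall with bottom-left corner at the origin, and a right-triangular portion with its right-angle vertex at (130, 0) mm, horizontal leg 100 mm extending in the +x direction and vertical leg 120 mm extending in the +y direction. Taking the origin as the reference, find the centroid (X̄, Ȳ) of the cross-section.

X̄ = 92.31 mm, Ȳ = 54.44 mm

rectangular portion: A = 130 × 120 = 15600.00, centroid at (65.00, 60.00).
triangular portion: A = ½·100·120 = 6000.00, centroid at (163.33, 40.00).
ΣA = 21600.00 mm²
ΣAX̄ = (15600.00)(65.00) + (6000.00)(163.33) = 1994000.00 mm³
ΣAȲ = (15600.00)(60.00) + (6000.00)(40.00) = 1176000.00 mm³
X̄ = 1994000.00 / 21600.00 = 92.31 mm
Ȳ = 1176000.00 / 21600.00 = 54.44 mm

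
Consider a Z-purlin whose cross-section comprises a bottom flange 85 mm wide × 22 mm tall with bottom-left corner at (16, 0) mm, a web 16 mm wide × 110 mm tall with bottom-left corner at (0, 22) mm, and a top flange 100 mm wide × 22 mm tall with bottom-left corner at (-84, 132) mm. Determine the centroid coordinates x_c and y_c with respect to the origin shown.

x_c = 8.35 mm, y_c = 80.74 mm

Part | A | x̄ᵢ | ȳᵢ | A·x̄ᵢ | A·ȳᵢ
bottom flange | 1870.00 | 58.50 | 11.00 | 109395.00 | 20570.00
web | 1760.00 | 8.00 | 77.00 | 14080.00 | 135520.00
top flange | 2200.00 | -34.00 | 143.00 | -74800.00 | 314600.00
Σ | 5830.00 |  |  | 48675.00 | 470690.00
x_c = 48675.00 / 5830.00 = 8.35 mm
y_c = 470690.00 / 5830.00 = 80.74 mm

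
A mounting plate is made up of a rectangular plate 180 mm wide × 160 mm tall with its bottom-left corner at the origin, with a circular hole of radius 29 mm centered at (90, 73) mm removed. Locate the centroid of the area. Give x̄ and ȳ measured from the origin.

plate: A = 180 × 160 = 28800.00, centroid at (90.00, 80.00).
hole: A = −π·29² = -2642.08, centroid at (90.00, 73.00).
ΣA = 26157.92 mm²
ΣAx̄ = (28800.00)(90.00) + (-2642.08)(90.00) = 2354212.85 mm³
ΣAȳ = (28800.00)(80.00) + (-2642.08)(73.00) = 2111128.20 mm³
x̄ = 2354212.85 / 26157.92 = 90.00 mm
ȳ = 2111128.20 / 26157.92 = 80.71 mm

x̄ = 90.00 mm, ȳ = 80.71 mm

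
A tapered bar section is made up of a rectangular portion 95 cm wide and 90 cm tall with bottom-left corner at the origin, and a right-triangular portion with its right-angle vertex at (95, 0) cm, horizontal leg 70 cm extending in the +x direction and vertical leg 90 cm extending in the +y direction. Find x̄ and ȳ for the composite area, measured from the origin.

Part | A | x̄ᵢ | ȳᵢ | A·x̄ᵢ | A·ȳᵢ
rectangular portion | 8550.00 | 47.50 | 45.00 | 406125.00 | 384750.00
triangular portion | 3150.00 | 118.33 | 30.00 | 372750.00 | 94500.00
Σ | 11700.00 |  |  | 778875.00 | 479250.00
x̄ = 778875.00 / 11700.00 = 66.57 cm
ȳ = 479250.00 / 11700.00 = 40.96 cm

x̄ = 66.57 cm, ȳ = 40.96 cm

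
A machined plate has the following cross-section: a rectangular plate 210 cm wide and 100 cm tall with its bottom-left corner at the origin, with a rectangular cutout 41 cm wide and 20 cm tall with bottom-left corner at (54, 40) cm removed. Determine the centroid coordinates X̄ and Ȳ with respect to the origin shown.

plate: A = 210 × 100 = 21000.00, centroid at (105.00, 50.00).
hole: A = −(41 × 20) = -820.00, centroid at (74.50, 50.00).
ΣA = 20180.00 cm²
ΣAX̄ = (21000.00)(105.00) + (-820.00)(74.50) = 2143910.00 cm³
ΣAȲ = (21000.00)(50.00) + (-820.00)(50.00) = 1009000.00 cm³
X̄ = 2143910.00 / 20180.00 = 106.24 cm
Ȳ = 1009000.00 / 20180.00 = 50.00 cm

X̄ = 106.24 cm, Ȳ = 50.00 cm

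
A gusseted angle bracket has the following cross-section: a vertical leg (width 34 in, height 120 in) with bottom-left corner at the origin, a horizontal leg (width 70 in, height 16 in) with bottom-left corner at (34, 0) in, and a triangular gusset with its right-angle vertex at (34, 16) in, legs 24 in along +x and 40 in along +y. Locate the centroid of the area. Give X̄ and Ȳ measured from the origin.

vertical leg: A = 34 × 120 = 4080.00, centroid at (17.00, 60.00).
horizontal leg: A = 70 × 16 = 1120.00, centroid at (69.00, 8.00).
gusset: A = ½·24·40 = 480.00, centroid at (42.00, 29.33).
ΣA = 5680.00 in²
ΣAX̄ = (4080.00)(17.00) + (1120.00)(69.00) + (480.00)(42.00) = 166800.00 in³
ΣAȲ = (4080.00)(60.00) + (1120.00)(8.00) + (480.00)(29.33) = 267840.00 in³
X̄ = 166800.00 / 5680.00 = 29.37 in
Ȳ = 267840.00 / 5680.00 = 47.15 in

X̄ = 29.37 in, Ȳ = 47.15 in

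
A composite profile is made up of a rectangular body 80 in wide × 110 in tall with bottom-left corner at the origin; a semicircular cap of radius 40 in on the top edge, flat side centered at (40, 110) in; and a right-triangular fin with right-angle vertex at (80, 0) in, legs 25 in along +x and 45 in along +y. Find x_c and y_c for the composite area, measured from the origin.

rectangular body: A = 80 × 110 = 8800.00, centroid at (40.00, 55.00).
semicircular top: A = ½π·40² = 2513.27, centroid at (40.00, 126.98).
triangular fin: A = ½·25·45 = 562.50, centroid at (88.33, 15.00).
ΣA = 11875.77 in², ΣAx_c = 502218.46 in³, ΣAy_c = 811564.32 in³.
x_c = 502218.46/11875.77 = 42.29 in; y_c = 811564.32/11875.77 = 68.34 in.

x_c = 42.29 in, y_c = 68.34 in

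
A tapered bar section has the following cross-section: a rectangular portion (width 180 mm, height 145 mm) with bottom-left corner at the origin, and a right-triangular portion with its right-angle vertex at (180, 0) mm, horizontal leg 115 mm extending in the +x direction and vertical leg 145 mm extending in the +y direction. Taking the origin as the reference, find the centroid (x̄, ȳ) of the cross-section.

Part | A | x̄ᵢ | ȳᵢ | A·x̄ᵢ | A·ȳᵢ
rectangular portion | 26100.00 | 90.00 | 72.50 | 2349000.00 | 1892250.00
triangular portion | 8337.50 | 218.33 | 48.33 | 1820354.17 | 402979.17
Σ | 34437.50 |  |  | 4169354.17 | 2295229.17
x̄ = 4169354.17 / 34437.50 = 121.07 mm
ȳ = 2295229.17 / 34437.50 = 66.65 mm

x̄ = 121.07 mm, ȳ = 66.65 mm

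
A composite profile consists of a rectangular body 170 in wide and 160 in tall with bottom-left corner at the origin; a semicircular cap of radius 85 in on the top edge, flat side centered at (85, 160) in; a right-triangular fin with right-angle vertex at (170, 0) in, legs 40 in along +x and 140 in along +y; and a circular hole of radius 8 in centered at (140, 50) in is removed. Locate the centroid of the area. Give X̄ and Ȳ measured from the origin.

X̄ = 91.42 in, Ȳ = 109.89 in

rectangular body: A = 170 × 160 = 27200.00, centroid at (85.00, 80.00).
semicircular top: A = ½π·85² = 11349.00, centroid at (85.00, 196.08).
triangular fin: A = ½·40·140 = 2800.00, centroid at (183.33, 46.67).
hole: A = −π·8² = -201.06, centroid at (140.00, 50.00).
ΣA = 41147.94 in², ΣAX̄ = 3761849.96 in³, ΣAȲ = 4521870.79 in³.
X̄ = 3761849.96/41147.94 = 91.42 in; Ȳ = 4521870.79/41147.94 = 109.89 in.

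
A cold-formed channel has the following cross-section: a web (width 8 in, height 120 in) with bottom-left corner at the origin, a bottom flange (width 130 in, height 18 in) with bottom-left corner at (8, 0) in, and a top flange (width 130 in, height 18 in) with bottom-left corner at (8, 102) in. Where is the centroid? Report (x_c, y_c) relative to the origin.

web: A = 8 × 120 = 960.00, centroid at (4.00, 60.00).
bottom flange: A = 130 × 18 = 2340.00, centroid at (73.00, 9.00).
top flange: A = 130 × 18 = 2340.00, centroid at (73.00, 111.00).
ΣA = 5640.00 in², ΣAx_c = 345480.00 in³, ΣAy_c = 338400.00 in³.
x_c = 345480.00/5640.00 = 61.26 in; y_c = 338400.00/5640.00 = 60.00 in.

x_c = 61.26 in, y_c = 60.00 in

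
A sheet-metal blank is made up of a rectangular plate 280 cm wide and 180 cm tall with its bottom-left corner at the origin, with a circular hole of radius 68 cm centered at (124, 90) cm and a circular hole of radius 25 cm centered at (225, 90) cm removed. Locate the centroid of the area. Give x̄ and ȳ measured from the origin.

x̄ = 141.93 cm, ȳ = 90.00 cm

Part | A | x̄ᵢ | ȳᵢ | A·x̄ᵢ | A·ȳᵢ
plate | 50400.00 | 140.00 | 90.00 | 7056000.00 | 4536000.00
hole 1 | -14526.72 | 124.00 | 90.00 | -1801313.83 | -1307405.20
hole 2 | -1963.50 | 225.00 | 90.00 | -441786.47 | -176714.59
Σ | 33909.78 |  |  | 4812899.70 | 3051880.21
x̄ = 4812899.70 / 33909.78 = 141.93 cm
ȳ = 3051880.21 / 33909.78 = 90.00 cm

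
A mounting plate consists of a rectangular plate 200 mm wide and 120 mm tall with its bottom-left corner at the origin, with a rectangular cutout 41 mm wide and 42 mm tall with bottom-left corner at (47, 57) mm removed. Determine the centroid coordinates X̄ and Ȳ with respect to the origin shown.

Part | A | x̄ᵢ | ȳᵢ | A·x̄ᵢ | A·ȳᵢ
plate | 24000.00 | 100.00 | 60.00 | 2400000.00 | 1440000.00
hole | -1722.00 | 67.50 | 78.00 | -116235.00 | -134316.00
Σ | 22278.00 |  |  | 2283765.00 | 1305684.00
X̄ = 2283765.00 / 22278.00 = 102.51 mm
Ȳ = 1305684.00 / 22278.00 = 58.61 mm

X̄ = 102.51 mm, Ȳ = 58.61 mm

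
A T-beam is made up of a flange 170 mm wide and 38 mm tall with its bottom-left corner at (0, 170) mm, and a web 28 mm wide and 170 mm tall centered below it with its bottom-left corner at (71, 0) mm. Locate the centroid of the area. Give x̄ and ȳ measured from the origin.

x̄ = 85.00 mm, ȳ = 144.88 mm

web: A = 28 × 170 = 4760.00, centroid at (85.00, 85.00).
flange: A = 170 × 38 = 6460.00, centroid at (85.00, 189.00).
ΣA = 11220.00 mm², ΣAx̄ = 953700.00 mm³, ΣAȳ = 1625540.00 mm³.
x̄ = 953700.00/11220.00 = 85.00 mm; ȳ = 1625540.00/11220.00 = 144.88 mm.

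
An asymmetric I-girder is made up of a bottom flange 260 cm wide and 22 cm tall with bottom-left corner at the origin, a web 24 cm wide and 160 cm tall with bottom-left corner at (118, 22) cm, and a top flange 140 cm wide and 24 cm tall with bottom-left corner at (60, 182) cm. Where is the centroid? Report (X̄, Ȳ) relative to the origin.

X̄ = 130.00 cm, Ȳ = 85.64 cm

bottom flange: A = 260 × 22 = 5720.00, centroid at (130.00, 11.00).
web: A = 24 × 160 = 3840.00, centroid at (130.00, 102.00).
top flange: A = 140 × 24 = 3360.00, centroid at (130.00, 194.00).
ΣA = 12920.00 cm², ΣAX̄ = 1679600.00 cm³, ΣAȲ = 1106440.00 cm³.
X̄ = 1679600.00/12920.00 = 130.00 cm; Ȳ = 1106440.00/12920.00 = 85.64 cm.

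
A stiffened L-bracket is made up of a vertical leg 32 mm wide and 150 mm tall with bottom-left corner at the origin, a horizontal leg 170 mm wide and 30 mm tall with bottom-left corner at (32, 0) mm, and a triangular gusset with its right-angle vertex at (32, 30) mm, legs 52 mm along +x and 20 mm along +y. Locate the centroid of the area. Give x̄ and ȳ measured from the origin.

Part | A | x̄ᵢ | ȳᵢ | A·x̄ᵢ | A·ȳᵢ
vertical leg | 4800.00 | 16.00 | 75.00 | 76800.00 | 360000.00
horizontal leg | 5100.00 | 117.00 | 15.00 | 596700.00 | 76500.00
gusset | 520.00 | 49.33 | 36.67 | 25653.33 | 19066.67
Σ | 10420.00 |  |  | 699153.33 | 455566.67
x̄ = 699153.33 / 10420.00 = 67.10 mm
ȳ = 455566.67 / 10420.00 = 43.72 mm

x̄ = 67.10 mm, ȳ = 43.72 mm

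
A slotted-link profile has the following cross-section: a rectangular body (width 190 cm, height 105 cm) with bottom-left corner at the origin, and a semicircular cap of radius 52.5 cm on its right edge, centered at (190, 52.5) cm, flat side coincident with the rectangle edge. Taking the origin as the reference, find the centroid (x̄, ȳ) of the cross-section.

x̄ = 115.91 cm, ȳ = 52.50 cm

Part | A | x̄ᵢ | ȳᵢ | A·x̄ᵢ | A·ȳᵢ
rectangular body | 19950.00 | 95.00 | 52.50 | 1895250.00 | 1047375.00
semicircular end | 4329.51 | 212.28 | 52.50 | 919075.15 | 227299.14
Σ | 24279.51 |  |  | 2814325.15 | 1274674.14
x̄ = 2814325.15 / 24279.51 = 115.91 cm
ȳ = 1274674.14 / 24279.51 = 52.50 cm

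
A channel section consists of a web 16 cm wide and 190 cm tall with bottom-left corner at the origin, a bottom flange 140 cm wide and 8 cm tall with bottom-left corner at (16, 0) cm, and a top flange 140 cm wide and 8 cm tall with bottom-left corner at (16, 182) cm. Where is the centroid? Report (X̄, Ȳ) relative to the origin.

X̄ = 41.09 cm, Ȳ = 95.00 cm

web: A = 16 × 190 = 3040.00, centroid at (8.00, 95.00).
bottom flange: A = 140 × 8 = 1120.00, centroid at (86.00, 4.00).
top flange: A = 140 × 8 = 1120.00, centroid at (86.00, 186.00).
ΣA = 5280.00 cm²
ΣAX̄ = (3040.00)(8.00) + (1120.00)(86.00) + (1120.00)(86.00) = 216960.00 cm³
ΣAȲ = (3040.00)(95.00) + (1120.00)(4.00) + (1120.00)(186.00) = 501600.00 cm³
X̄ = 216960.00 / 5280.00 = 41.09 cm
Ȳ = 501600.00 / 5280.00 = 95.00 cm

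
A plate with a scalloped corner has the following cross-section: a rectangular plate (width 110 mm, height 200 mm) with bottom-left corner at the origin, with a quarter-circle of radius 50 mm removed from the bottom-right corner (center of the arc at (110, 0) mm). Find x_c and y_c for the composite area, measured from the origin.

Part | A | x̄ᵢ | ȳᵢ | A·x̄ᵢ | A·ȳᵢ
plate | 22000.00 | 55.00 | 100.00 | 1210000.00 | 2200000.00
removed quarter-circle | -1963.50 | 88.78 | 21.22 | -174317.83 | -41666.67
Σ | 20036.50 |  |  | 1035682.17 | 2158333.33
x_c = 1035682.17 / 20036.50 = 51.69 mm
y_c = 2158333.33 / 20036.50 = 107.72 mm

x_c = 51.69 mm, y_c = 107.72 mm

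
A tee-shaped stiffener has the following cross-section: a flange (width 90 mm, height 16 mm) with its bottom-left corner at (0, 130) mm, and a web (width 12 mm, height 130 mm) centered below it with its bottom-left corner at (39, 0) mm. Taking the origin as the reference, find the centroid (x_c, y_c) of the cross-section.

x_c = 45.00 mm, y_c = 100.04 mm

web: A = 12 × 130 = 1560.00, centroid at (45.00, 65.00).
flange: A = 90 × 16 = 1440.00, centroid at (45.00, 138.00).
ΣA = 3000.00 mm²
ΣAx_c = (1560.00)(45.00) + (1440.00)(45.00) = 135000.00 mm³
ΣAy_c = (1560.00)(65.00) + (1440.00)(138.00) = 300120.00 mm³
x_c = 135000.00 / 3000.00 = 45.00 mm
y_c = 300120.00 / 3000.00 = 100.04 mm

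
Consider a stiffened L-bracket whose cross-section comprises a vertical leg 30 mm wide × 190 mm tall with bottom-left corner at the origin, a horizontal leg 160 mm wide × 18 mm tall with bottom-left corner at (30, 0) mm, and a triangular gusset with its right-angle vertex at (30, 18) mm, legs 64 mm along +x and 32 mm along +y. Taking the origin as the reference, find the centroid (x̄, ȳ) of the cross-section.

x̄ = 47.36 mm, ȳ = 62.14 mm

Part | A | x̄ᵢ | ȳᵢ | A·x̄ᵢ | A·ȳᵢ
vertical leg | 5700.00 | 15.00 | 95.00 | 85500.00 | 541500.00
horizontal leg | 2880.00 | 110.00 | 9.00 | 316800.00 | 25920.00
gusset | 1024.00 | 51.33 | 28.67 | 52565.33 | 29354.67
Σ | 9604.00 |  |  | 454865.33 | 596774.67
x̄ = 454865.33 / 9604.00 = 47.36 mm
ȳ = 596774.67 / 9604.00 = 62.14 mm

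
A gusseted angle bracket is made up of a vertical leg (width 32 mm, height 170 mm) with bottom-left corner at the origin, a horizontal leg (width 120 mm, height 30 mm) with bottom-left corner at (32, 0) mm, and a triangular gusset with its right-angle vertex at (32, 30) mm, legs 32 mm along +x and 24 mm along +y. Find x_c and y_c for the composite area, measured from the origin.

x_c = 46.12 mm, y_c = 56.34 mm

Part | A | x̄ᵢ | ȳᵢ | A·x̄ᵢ | A·ȳᵢ
vertical leg | 5440.00 | 16.00 | 85.00 | 87040.00 | 462400.00
horizontal leg | 3600.00 | 92.00 | 15.00 | 331200.00 | 54000.00
gusset | 384.00 | 42.67 | 38.00 | 16384.00 | 14592.00
Σ | 9424.00 |  |  | 434624.00 | 530992.00
x_c = 434624.00 / 9424.00 = 46.12 mm
y_c = 530992.00 / 9424.00 = 56.34 mm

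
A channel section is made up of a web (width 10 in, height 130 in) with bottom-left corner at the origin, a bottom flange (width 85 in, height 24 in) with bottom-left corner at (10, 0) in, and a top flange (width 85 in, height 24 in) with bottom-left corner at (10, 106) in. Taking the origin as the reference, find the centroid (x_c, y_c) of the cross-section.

x_c = 41.02 in, y_c = 65.00 in

web: A = 10 × 130 = 1300.00, centroid at (5.00, 65.00).
bottom flange: A = 85 × 24 = 2040.00, centroid at (52.50, 12.00).
top flange: A = 85 × 24 = 2040.00, centroid at (52.50, 118.00).
ΣA = 5380.00 in², ΣAx_c = 220700.00 in³, ΣAy_c = 349700.00 in³.
x_c = 220700.00/5380.00 = 41.02 in; y_c = 349700.00/5380.00 = 65.00 in.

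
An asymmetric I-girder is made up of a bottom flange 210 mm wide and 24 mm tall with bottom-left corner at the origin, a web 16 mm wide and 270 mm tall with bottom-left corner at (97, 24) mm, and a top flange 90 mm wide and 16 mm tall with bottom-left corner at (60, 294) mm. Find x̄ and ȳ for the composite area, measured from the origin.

bottom flange: A = 210 × 24 = 5040.00, centroid at (105.00, 12.00).
web: A = 16 × 270 = 4320.00, centroid at (105.00, 159.00).
top flange: A = 90 × 16 = 1440.00, centroid at (105.00, 302.00).
ΣA = 10800.00 mm², ΣAx̄ = 1134000.00 mm³, ΣAȳ = 1182240.00 mm³.
x̄ = 1134000.00/10800.00 = 105.00 mm; ȳ = 1182240.00/10800.00 = 109.47 mm.

x̄ = 105.00 mm, ȳ = 109.47 mm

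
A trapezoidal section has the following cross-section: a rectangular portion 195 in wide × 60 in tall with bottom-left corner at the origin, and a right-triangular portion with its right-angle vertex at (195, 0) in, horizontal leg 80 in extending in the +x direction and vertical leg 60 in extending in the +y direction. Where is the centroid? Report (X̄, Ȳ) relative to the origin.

rectangular portion: A = 195 × 60 = 11700.00, centroid at (97.50, 30.00).
triangular portion: A = ½·80·60 = 2400.00, centroid at (221.67, 20.00).
ΣA = 14100.00 in², ΣAX̄ = 1672750.00 in³, ΣAȲ = 399000.00 in³.
X̄ = 1672750.00/14100.00 = 118.63 in; Ȳ = 399000.00/14100.00 = 28.30 in.

X̄ = 118.63 in, Ȳ = 28.30 in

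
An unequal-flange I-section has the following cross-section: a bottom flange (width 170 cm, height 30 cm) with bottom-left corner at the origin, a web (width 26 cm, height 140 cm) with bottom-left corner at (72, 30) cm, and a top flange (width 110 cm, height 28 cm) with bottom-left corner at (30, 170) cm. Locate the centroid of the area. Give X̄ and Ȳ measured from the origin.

X̄ = 85.00 cm, Ȳ = 85.21 cm

bottom flange: A = 170 × 30 = 5100.00, centroid at (85.00, 15.00).
web: A = 26 × 140 = 3640.00, centroid at (85.00, 100.00).
top flange: A = 110 × 28 = 3080.00, centroid at (85.00, 184.00).
ΣA = 11820.00 cm², ΣAX̄ = 1004700.00 cm³, ΣAȲ = 1007220.00 cm³.
X̄ = 1004700.00/11820.00 = 85.00 cm; Ȳ = 1007220.00/11820.00 = 85.21 cm.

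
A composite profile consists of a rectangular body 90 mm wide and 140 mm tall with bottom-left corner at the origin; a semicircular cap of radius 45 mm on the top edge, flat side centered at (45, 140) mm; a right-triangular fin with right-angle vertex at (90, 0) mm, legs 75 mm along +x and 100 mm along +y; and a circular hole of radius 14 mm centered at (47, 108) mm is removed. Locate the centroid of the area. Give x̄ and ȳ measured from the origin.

x̄ = 58.81 mm, ȳ = 76.48 mm

Part | A | x̄ᵢ | ȳᵢ | A·x̄ᵢ | A·ȳᵢ
rectangular body | 12600.00 | 45.00 | 70.00 | 567000.00 | 882000.00
semicircular top | 3180.86 | 45.00 | 159.10 | 143138.82 | 506070.76
triangular fin | 3750.00 | 115.00 | 33.33 | 431250.00 | 125000.00
hole | -615.75 | 47.00 | 108.00 | -28940.35 | -66501.23
Σ | 18915.11 |  |  | 1112448.46 | 1446569.53
x̄ = 1112448.46 / 18915.11 = 58.81 mm
ȳ = 1446569.53 / 18915.11 = 76.48 mm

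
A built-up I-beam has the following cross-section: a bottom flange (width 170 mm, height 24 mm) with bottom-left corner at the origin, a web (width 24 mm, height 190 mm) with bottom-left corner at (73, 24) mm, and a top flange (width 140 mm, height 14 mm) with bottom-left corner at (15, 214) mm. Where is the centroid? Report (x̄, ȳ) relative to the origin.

bottom flange: A = 170 × 24 = 4080.00, centroid at (85.00, 12.00).
web: A = 24 × 190 = 4560.00, centroid at (85.00, 119.00).
top flange: A = 140 × 14 = 1960.00, centroid at (85.00, 221.00).
ΣA = 10600.00 mm²
ΣAx̄ = (4080.00)(85.00) + (4560.00)(85.00) + (1960.00)(85.00) = 901000.00 mm³
ΣAȳ = (4080.00)(12.00) + (4560.00)(119.00) + (1960.00)(221.00) = 1024760.00 mm³
x̄ = 901000.00 / 10600.00 = 85.00 mm
ȳ = 1024760.00 / 10600.00 = 96.68 mm

x̄ = 85.00 mm, ȳ = 96.68 mm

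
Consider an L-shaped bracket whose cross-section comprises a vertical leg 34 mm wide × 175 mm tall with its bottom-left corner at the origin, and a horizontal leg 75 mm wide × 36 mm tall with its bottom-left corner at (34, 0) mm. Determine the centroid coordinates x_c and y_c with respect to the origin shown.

vertical leg: A = 34 × 175 = 5950.00, centroid at (17.00, 87.50).
horizontal leg: A = 75 × 36 = 2700.00, centroid at (71.50, 18.00).
ΣA = 8650.00 mm², ΣAx_c = 294200.00 mm³, ΣAy_c = 569225.00 mm³.
x_c = 294200.00/8650.00 = 34.01 mm; y_c = 569225.00/8650.00 = 65.81 mm.

x_c = 34.01 mm, y_c = 65.81 mm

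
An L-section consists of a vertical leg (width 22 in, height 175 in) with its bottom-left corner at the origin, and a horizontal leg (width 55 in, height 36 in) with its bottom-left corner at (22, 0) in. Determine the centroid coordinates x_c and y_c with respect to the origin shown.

Part | A | x̄ᵢ | ȳᵢ | A·x̄ᵢ | A·ȳᵢ
vertical leg | 3850.00 | 11.00 | 87.50 | 42350.00 | 336875.00
horizontal leg | 1980.00 | 49.50 | 18.00 | 98010.00 | 35640.00
Σ | 5830.00 |  |  | 140360.00 | 372515.00
x_c = 140360.00 / 5830.00 = 24.08 in
y_c = 372515.00 / 5830.00 = 63.90 in

x_c = 24.08 in, y_c = 63.90 in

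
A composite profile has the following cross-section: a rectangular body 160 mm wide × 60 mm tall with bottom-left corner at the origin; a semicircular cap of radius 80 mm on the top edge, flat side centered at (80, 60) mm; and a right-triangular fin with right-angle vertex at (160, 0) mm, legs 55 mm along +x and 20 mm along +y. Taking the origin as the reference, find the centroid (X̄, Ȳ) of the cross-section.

X̄ = 82.68 mm, Ȳ = 61.19 mm

Part | A | x̄ᵢ | ȳᵢ | A·x̄ᵢ | A·ȳᵢ
rectangular body | 9600.00 | 80.00 | 30.00 | 768000.00 | 288000.00
semicircular top | 10053.10 | 80.00 | 93.95 | 804247.72 | 944519.12
triangular fin | 550.00 | 178.33 | 6.67 | 98083.33 | 3666.67
Σ | 20203.10 |  |  | 1670331.05 | 1236185.79
X̄ = 1670331.05 / 20203.10 = 82.68 mm
Ȳ = 1236185.79 / 20203.10 = 61.19 mm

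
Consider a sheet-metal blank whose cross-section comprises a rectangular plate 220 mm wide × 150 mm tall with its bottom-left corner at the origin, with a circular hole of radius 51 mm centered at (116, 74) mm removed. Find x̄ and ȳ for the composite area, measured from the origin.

x̄ = 108.03 mm, ȳ = 75.33 mm

plate: A = 220 × 150 = 33000.00, centroid at (110.00, 75.00).
hole: A = −π·51² = -8171.28, centroid at (116.00, 74.00).
ΣA = 24828.72 mm², ΣAx̄ = 2682131.23 mm³, ΣAȳ = 1870325.10 mm³.
x̄ = 2682131.23/24828.72 = 108.03 mm; ȳ = 1870325.10/24828.72 = 75.33 mm.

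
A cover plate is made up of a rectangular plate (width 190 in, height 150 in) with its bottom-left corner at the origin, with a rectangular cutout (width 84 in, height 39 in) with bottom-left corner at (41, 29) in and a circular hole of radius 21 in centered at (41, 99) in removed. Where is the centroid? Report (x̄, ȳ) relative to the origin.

x̄ = 99.79 in, ȳ = 77.25 in

plate: A = 190 × 150 = 28500.00, centroid at (95.00, 75.00).
hole 1: A = −(84 × 39) = -3276.00, centroid at (83.00, 48.50).
hole 2: A = −π·21² = -1385.44, centroid at (41.00, 99.00).
ΣA = 23838.56 in², ΣAx̄ = 2378788.86 in³, ΣAȳ = 1841455.21 in³.
x̄ = 2378788.86/23838.56 = 99.79 in; ȳ = 1841455.21/23838.56 = 77.25 in.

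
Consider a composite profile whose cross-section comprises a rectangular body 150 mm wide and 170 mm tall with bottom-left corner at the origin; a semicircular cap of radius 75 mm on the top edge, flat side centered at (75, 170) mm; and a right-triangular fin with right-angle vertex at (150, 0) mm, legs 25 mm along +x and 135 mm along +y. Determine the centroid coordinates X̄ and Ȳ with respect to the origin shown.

X̄ = 78.90 mm, Ȳ = 111.78 mm

rectangular body: A = 150 × 170 = 25500.00, centroid at (75.00, 85.00).
semicircular top: A = ½π·75² = 8835.73, centroid at (75.00, 201.83).
triangular fin: A = ½·25·135 = 1687.50, centroid at (158.33, 45.00).
ΣA = 36023.23 mm²
ΣAX̄ = (25500.00)(75.00) + (8835.73)(75.00) + (1687.50)(158.33) = 2842367.20 mm³
ΣAȲ = (25500.00)(85.00) + (8835.73)(201.83) + (1687.50)(45.00) = 4026761.49 mm³
X̄ = 2842367.20 / 36023.23 = 78.90 mm
Ȳ = 4026761.49 / 36023.23 = 111.78 mm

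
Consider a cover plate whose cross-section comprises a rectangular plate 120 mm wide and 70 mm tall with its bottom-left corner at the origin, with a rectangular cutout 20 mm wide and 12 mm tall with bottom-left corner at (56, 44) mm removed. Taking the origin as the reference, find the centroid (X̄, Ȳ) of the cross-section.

X̄ = 59.82 mm, Ȳ = 34.56 mm

plate: A = 120 × 70 = 8400.00, centroid at (60.00, 35.00).
hole: A = −(20 × 12) = -240.00, centroid at (66.00, 50.00).
ΣA = 8160.00 mm²
ΣAX̄ = (8400.00)(60.00) + (-240.00)(66.00) = 488160.00 mm³
ΣAȲ = (8400.00)(35.00) + (-240.00)(50.00) = 282000.00 mm³
X̄ = 488160.00 / 8160.00 = 59.82 mm
Ȳ = 282000.00 / 8160.00 = 34.56 mm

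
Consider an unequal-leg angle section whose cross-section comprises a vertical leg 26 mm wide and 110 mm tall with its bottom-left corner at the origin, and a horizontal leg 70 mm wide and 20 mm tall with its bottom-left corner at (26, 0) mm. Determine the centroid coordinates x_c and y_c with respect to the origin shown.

x_c = 28.77 mm, y_c = 40.21 mm

Part | A | x̄ᵢ | ȳᵢ | A·x̄ᵢ | A·ȳᵢ
vertical leg | 2860.00 | 13.00 | 55.00 | 37180.00 | 157300.00
horizontal leg | 1400.00 | 61.00 | 10.00 | 85400.00 | 14000.00
Σ | 4260.00 |  |  | 122580.00 | 171300.00
x_c = 122580.00 / 4260.00 = 28.77 mm
y_c = 171300.00 / 4260.00 = 40.21 mm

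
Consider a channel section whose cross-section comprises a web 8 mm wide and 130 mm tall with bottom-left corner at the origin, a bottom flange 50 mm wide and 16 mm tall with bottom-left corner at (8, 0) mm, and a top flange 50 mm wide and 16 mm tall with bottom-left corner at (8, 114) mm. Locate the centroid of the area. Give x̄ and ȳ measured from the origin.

x̄ = 21.58 mm, ȳ = 65.00 mm

web: A = 8 × 130 = 1040.00, centroid at (4.00, 65.00).
bottom flange: A = 50 × 16 = 800.00, centroid at (33.00, 8.00).
top flange: A = 50 × 16 = 800.00, centroid at (33.00, 122.00).
ΣA = 2640.00 mm²
ΣAx̄ = (1040.00)(4.00) + (800.00)(33.00) + (800.00)(33.00) = 56960.00 mm³
ΣAȳ = (1040.00)(65.00) + (800.00)(8.00) + (800.00)(122.00) = 171600.00 mm³
x̄ = 56960.00 / 2640.00 = 21.58 mm
ȳ = 171600.00 / 2640.00 = 65.00 mm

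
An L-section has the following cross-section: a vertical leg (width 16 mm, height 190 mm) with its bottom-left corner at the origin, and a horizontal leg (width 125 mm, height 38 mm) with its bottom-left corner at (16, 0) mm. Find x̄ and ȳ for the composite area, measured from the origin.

Part | A | x̄ᵢ | ȳᵢ | A·x̄ᵢ | A·ȳᵢ
vertical leg | 3040.00 | 8.00 | 95.00 | 24320.00 | 288800.00
horizontal leg | 4750.00 | 78.50 | 19.00 | 372875.00 | 90250.00
Σ | 7790.00 |  |  | 397195.00 | 379050.00
x̄ = 397195.00 / 7790.00 = 50.99 mm
ȳ = 379050.00 / 7790.00 = 48.66 mm

x̄ = 50.99 mm, ȳ = 48.66 mm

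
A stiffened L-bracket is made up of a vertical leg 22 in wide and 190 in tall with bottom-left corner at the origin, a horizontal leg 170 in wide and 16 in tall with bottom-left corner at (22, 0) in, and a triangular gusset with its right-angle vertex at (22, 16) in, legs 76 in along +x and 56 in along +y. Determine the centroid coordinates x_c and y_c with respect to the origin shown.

vertical leg: A = 22 × 190 = 4180.00, centroid at (11.00, 95.00).
horizontal leg: A = 170 × 16 = 2720.00, centroid at (107.00, 8.00).
gusset: A = ½·76·56 = 2128.00, centroid at (47.33, 34.67).
ΣA = 9028.00 in², ΣAx_c = 437745.33 in³, ΣAy_c = 492630.67 in³.
x_c = 437745.33/9028.00 = 48.49 in; y_c = 492630.67/9028.00 = 54.57 in.

x_c = 48.49 in, y_c = 54.57 in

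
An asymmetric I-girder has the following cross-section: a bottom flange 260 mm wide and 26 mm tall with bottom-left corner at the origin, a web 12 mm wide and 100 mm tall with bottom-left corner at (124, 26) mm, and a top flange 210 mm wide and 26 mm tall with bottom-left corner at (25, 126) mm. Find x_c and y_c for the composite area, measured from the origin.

x_c = 130.00 mm, y_c = 69.90 mm

bottom flange: A = 260 × 26 = 6760.00, centroid at (130.00, 13.00).
web: A = 12 × 100 = 1200.00, centroid at (130.00, 76.00).
top flange: A = 210 × 26 = 5460.00, centroid at (130.00, 139.00).
ΣA = 13420.00 mm²
ΣAx_c = (6760.00)(130.00) + (1200.00)(130.00) + (5460.00)(130.00) = 1744600.00 mm³
ΣAy_c = (6760.00)(13.00) + (1200.00)(76.00) + (5460.00)(139.00) = 938020.00 mm³
x_c = 1744600.00 / 13420.00 = 130.00 mm
y_c = 938020.00 / 13420.00 = 69.90 mm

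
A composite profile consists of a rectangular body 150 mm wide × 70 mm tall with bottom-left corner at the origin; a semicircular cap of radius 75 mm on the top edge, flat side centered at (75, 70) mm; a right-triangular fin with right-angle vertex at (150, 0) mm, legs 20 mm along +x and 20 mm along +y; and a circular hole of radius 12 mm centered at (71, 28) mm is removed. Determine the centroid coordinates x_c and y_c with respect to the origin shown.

x_c = 75.95 mm, y_c = 65.81 mm

Part | A | x̄ᵢ | ȳᵢ | A·x̄ᵢ | A·ȳᵢ
rectangular body | 10500.00 | 75.00 | 35.00 | 787500.00 | 367500.00
semicircular top | 8835.73 | 75.00 | 101.83 | 662679.70 | 899751.05
triangular fin | 200.00 | 156.67 | 6.67 | 31333.33 | 1333.33
hole | -452.39 | 71.00 | 28.00 | -32119.64 | -12666.90
Σ | 19083.34 |  |  | 1449393.39 | 1255917.49
x_c = 1449393.39 / 19083.34 = 75.95 mm
y_c = 1255917.49 / 19083.34 = 65.81 mm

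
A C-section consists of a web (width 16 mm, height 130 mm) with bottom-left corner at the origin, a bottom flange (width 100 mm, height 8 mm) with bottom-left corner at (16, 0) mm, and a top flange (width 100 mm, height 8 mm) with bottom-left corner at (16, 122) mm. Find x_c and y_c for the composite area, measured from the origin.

Part | A | x̄ᵢ | ȳᵢ | A·x̄ᵢ | A·ȳᵢ
web | 2080.00 | 8.00 | 65.00 | 16640.00 | 135200.00
bottom flange | 800.00 | 66.00 | 4.00 | 52800.00 | 3200.00
top flange | 800.00 | 66.00 | 126.00 | 52800.00 | 100800.00
Σ | 3680.00 |  |  | 122240.00 | 239200.00
x_c = 122240.00 / 3680.00 = 33.22 mm
y_c = 239200.00 / 3680.00 = 65.00 mm

x_c = 33.22 mm, y_c = 65.00 mm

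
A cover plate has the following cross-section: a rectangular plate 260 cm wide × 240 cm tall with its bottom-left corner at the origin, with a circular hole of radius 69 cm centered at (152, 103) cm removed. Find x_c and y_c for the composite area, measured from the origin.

x_c = 123.06 cm, y_c = 125.36 cm

plate: A = 260 × 240 = 62400.00, centroid at (130.00, 120.00).
hole: A = −π·69² = -14957.12, centroid at (152.00, 103.00).
ΣA = 47442.88 cm², ΣAx_c = 5838517.36 cm³, ΣAy_c = 5947416.37 cm³.
x_c = 5838517.36/47442.88 = 123.06 cm; y_c = 5947416.37/47442.88 = 125.36 cm.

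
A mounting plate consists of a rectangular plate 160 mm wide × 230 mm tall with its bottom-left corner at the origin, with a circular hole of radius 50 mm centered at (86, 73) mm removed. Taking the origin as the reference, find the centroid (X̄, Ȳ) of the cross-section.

plate: A = 160 × 230 = 36800.00, centroid at (80.00, 115.00).
hole: A = −π·50² = -7853.98, centroid at (86.00, 73.00).
ΣA = 28946.02 mm²
ΣAX̄ = (36800.00)(80.00) + (-7853.98)(86.00) = 2268557.58 mm³
ΣAȲ = (36800.00)(115.00) + (-7853.98)(73.00) = 3658659.34 mm³
X̄ = 2268557.58 / 28946.02 = 78.37 mm
Ȳ = 3658659.34 / 28946.02 = 126.40 mm

X̄ = 78.37 mm, Ȳ = 126.40 mm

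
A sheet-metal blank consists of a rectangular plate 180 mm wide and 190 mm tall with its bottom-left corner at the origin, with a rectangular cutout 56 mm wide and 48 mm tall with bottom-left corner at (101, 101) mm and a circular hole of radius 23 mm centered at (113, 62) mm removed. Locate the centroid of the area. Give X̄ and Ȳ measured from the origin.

X̄ = 85.21 mm, Ȳ = 94.14 mm

plate: A = 180 × 190 = 34200.00, centroid at (90.00, 95.00).
hole 1: A = −(56 × 48) = -2688.00, centroid at (129.00, 125.00).
hole 2: A = −π·23² = -1661.90, centroid at (113.00, 62.00).
ΣA = 29850.10 mm²
ΣAX̄ = (34200.00)(90.00) + (-2688.00)(129.00) + (-1661.90)(113.00) = 2543453.02 mm³
ΣAȲ = (34200.00)(95.00) + (-2688.00)(125.00) + (-1661.90)(62.00) = 2809962.04 mm³
X̄ = 2543453.02 / 29850.10 = 85.21 mm
Ȳ = 2809962.04 / 29850.10 = 94.14 mm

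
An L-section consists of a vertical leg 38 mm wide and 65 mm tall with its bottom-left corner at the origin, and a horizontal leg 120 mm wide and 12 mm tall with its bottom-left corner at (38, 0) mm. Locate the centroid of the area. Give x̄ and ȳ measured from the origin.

x̄ = 48.09 mm, ȳ = 22.74 mm

Part | A | x̄ᵢ | ȳᵢ | A·x̄ᵢ | A·ȳᵢ
vertical leg | 2470.00 | 19.00 | 32.50 | 46930.00 | 80275.00
horizontal leg | 1440.00 | 98.00 | 6.00 | 141120.00 | 8640.00
Σ | 3910.00 |  |  | 188050.00 | 88915.00
x̄ = 188050.00 / 3910.00 = 48.09 mm
ȳ = 88915.00 / 3910.00 = 22.74 mm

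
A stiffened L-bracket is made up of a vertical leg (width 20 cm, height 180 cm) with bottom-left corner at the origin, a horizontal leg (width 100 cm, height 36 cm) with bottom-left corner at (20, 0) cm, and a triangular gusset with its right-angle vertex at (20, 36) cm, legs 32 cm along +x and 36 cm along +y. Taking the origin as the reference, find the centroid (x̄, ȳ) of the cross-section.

x̄ = 39.31 cm, ȳ = 53.56 cm

vertical leg: A = 20 × 180 = 3600.00, centroid at (10.00, 90.00).
horizontal leg: A = 100 × 36 = 3600.00, centroid at (70.00, 18.00).
gusset: A = ½·32·36 = 576.00, centroid at (30.67, 48.00).
ΣA = 7776.00 cm²
ΣAx̄ = (3600.00)(10.00) + (3600.00)(70.00) + (576.00)(30.67) = 305664.00 cm³
ΣAȳ = (3600.00)(90.00) + (3600.00)(18.00) + (576.00)(48.00) = 416448.00 cm³
x̄ = 305664.00 / 7776.00 = 39.31 cm
ȳ = 416448.00 / 7776.00 = 53.56 cm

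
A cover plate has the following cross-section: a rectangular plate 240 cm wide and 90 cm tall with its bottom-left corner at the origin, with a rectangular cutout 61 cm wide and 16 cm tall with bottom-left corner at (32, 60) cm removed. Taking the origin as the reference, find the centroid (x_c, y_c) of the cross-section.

plate: A = 240 × 90 = 21600.00, centroid at (120.00, 45.00).
hole: A = −(61 × 16) = -976.00, centroid at (62.50, 68.00).
ΣA = 20624.00 cm²
ΣAx_c = (21600.00)(120.00) + (-976.00)(62.50) = 2531000.00 cm³
ΣAy_c = (21600.00)(45.00) + (-976.00)(68.00) = 905632.00 cm³
x_c = 2531000.00 / 20624.00 = 122.72 cm
y_c = 905632.00 / 20624.00 = 43.91 cm

x_c = 122.72 cm, y_c = 43.91 cm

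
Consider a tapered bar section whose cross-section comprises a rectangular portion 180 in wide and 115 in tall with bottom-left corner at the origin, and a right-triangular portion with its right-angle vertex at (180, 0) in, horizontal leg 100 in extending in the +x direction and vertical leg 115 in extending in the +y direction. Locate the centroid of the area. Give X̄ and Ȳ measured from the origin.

rectangular portion: A = 180 × 115 = 20700.00, centroid at (90.00, 57.50).
triangular portion: A = ½·100·115 = 5750.00, centroid at (213.33, 38.33).
ΣA = 26450.00 in²
ΣAX̄ = (20700.00)(90.00) + (5750.00)(213.33) = 3089666.67 in³
ΣAȲ = (20700.00)(57.50) + (5750.00)(38.33) = 1410666.67 in³
X̄ = 3089666.67 / 26450.00 = 116.81 in
Ȳ = 1410666.67 / 26450.00 = 53.33 in

X̄ = 116.81 in, Ȳ = 53.33 in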